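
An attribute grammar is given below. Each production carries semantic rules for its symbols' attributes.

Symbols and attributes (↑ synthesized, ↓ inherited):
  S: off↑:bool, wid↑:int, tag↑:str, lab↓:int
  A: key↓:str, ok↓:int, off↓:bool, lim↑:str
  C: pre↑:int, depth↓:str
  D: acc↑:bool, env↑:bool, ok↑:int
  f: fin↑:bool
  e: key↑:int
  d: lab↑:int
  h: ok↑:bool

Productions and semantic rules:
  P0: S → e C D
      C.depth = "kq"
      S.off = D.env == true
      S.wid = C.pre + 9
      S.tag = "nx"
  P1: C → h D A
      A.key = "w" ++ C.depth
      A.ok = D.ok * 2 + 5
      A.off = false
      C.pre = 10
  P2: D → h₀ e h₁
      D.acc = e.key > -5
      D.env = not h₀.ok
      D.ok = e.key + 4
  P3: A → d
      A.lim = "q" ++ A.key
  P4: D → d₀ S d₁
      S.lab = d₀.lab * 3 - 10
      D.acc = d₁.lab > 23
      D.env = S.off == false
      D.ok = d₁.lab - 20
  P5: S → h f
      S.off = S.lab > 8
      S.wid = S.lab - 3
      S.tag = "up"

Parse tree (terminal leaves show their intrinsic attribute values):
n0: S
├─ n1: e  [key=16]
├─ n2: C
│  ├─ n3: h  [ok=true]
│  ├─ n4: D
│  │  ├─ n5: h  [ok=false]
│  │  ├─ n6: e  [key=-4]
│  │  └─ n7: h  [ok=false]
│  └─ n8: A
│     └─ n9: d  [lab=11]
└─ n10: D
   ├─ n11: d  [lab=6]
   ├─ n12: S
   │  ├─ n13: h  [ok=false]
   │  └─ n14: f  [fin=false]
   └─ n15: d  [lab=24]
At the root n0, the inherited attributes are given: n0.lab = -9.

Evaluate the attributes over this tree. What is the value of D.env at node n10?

true

1. n0.lab = -9  [given at root]
2. n1.key = 16  [terminal]
3. n2.depth = "kq"  ["kq"]
4. n3.ok = true  [terminal]
5. n5.ok = false  [terminal]
6. n6.key = -4  [terminal]
7. n7.ok = false  [terminal]
8. n4.acc = true  [e.key > -5]
9. n4.env = true  [not h₀.ok]
10. n4.ok = 0  [e.key + 4]
11. n8.key = "wkq"  ["w" ++ C.depth]
12. n8.ok = 5  [D.ok * 2 + 5]
13. n8.off = false  [false]
14. n9.lab = 11  [terminal]
15. n8.lim = "qwkq"  ["q" ++ A.key]
16. n2.pre = 10  [10]
17. n11.lab = 6  [terminal]
18. n12.lab = 8  [d₀.lab * 3 - 10]
19. n13.ok = false  [terminal]
20. n14.fin = false  [terminal]
21. n12.off = false  [S.lab > 8]
22. n12.wid = 5  [S.lab - 3]
23. n12.tag = "up"  ["up"]
24. n15.lab = 24  [terminal]
25. n10.acc = true  [d₁.lab > 23]
26. n10.env = true  [S.off == false]
27. n10.ok = 4  [d₁.lab - 20]
28. n0.off = true  [D.env == true]
29. n0.wid = 19  [C.pre + 9]
30. n0.tag = "nx"  ["nx"]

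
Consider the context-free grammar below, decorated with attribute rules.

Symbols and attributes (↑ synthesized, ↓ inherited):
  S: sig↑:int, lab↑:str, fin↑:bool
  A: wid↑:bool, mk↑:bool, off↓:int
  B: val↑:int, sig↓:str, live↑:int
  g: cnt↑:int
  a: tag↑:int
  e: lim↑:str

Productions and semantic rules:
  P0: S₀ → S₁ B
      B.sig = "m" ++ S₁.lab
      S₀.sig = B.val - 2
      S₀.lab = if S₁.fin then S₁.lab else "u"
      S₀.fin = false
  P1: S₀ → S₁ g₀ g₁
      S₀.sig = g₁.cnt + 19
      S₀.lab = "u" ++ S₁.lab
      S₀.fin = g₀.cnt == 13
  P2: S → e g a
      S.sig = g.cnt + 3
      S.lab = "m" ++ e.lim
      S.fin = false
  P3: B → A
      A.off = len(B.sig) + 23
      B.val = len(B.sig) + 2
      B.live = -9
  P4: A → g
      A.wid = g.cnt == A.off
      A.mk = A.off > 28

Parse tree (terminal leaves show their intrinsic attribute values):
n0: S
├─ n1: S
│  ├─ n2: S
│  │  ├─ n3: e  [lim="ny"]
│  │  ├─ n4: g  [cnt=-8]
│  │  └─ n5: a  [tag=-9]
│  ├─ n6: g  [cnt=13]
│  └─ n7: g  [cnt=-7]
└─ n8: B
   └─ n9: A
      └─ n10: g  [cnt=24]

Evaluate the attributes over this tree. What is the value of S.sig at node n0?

1. n3.lim = "ny"  [terminal]
2. n4.cnt = -8  [terminal]
3. n5.tag = -9  [terminal]
4. n2.sig = -5  [g.cnt + 3]
5. n2.lab = "mny"  ["m" ++ e.lim]
6. n2.fin = false  [false]
7. n6.cnt = 13  [terminal]
8. n7.cnt = -7  [terminal]
9. n1.sig = 12  [g₁.cnt + 19]
10. n1.lab = "umny"  ["u" ++ S₁.lab]
11. n1.fin = true  [g₀.cnt == 13]
12. n8.sig = "mumny"  ["m" ++ S₁.lab]
13. n9.off = 28  [len(B.sig) + 23]
14. n10.cnt = 24  [terminal]
15. n9.wid = false  [g.cnt == A.off]
16. n9.mk = false  [A.off > 28]
17. n8.val = 7  [len(B.sig) + 2]
18. n8.live = -9  [-9]
19. n0.sig = 5  [B.val - 2]
20. n0.lab = "umny"  [if S₁.fin then S₁.lab else "u"]
21. n0.fin = false  [false]

5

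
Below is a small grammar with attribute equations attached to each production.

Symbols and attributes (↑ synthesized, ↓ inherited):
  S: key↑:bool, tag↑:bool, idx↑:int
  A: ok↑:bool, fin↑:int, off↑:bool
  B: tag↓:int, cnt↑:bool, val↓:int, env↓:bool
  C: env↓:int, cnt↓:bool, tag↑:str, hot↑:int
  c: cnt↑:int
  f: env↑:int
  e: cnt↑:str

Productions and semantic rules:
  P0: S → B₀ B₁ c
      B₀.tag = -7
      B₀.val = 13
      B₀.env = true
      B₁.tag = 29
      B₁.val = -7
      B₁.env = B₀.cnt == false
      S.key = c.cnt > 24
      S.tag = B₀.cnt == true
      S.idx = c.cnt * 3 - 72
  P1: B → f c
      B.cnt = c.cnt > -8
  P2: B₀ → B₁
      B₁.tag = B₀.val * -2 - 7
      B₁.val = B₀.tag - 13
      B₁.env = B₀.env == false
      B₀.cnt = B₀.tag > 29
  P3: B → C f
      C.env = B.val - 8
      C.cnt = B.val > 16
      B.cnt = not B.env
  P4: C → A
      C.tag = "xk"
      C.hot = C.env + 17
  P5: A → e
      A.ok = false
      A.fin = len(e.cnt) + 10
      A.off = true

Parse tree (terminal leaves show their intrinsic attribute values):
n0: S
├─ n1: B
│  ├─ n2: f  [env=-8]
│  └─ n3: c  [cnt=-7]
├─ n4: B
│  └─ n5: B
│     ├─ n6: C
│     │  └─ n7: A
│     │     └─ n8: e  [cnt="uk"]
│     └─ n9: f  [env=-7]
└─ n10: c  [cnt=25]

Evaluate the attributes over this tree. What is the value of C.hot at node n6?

25

1. n1.tag = -7  [-7]
2. n1.val = 13  [13]
3. n1.env = true  [true]
4. n2.env = -8  [terminal]
5. n3.cnt = -7  [terminal]
6. n1.cnt = true  [c.cnt > -8]
7. n4.tag = 29  [29]
8. n4.val = -7  [-7]
9. n4.env = false  [B₀.cnt == false]
10. n5.tag = 7  [B₀.val * -2 - 7]
11. n5.val = 16  [B₀.tag - 13]
12. n5.env = true  [B₀.env == false]
13. n6.env = 8  [B.val - 8]
14. n6.cnt = false  [B.val > 16]
15. n8.cnt = "uk"  [terminal]
16. n7.ok = false  [false]
17. n7.fin = 12  [len(e.cnt) + 10]
18. n7.off = true  [true]
19. n6.tag = "xk"  ["xk"]
20. n6.hot = 25  [C.env + 17]
21. n9.env = -7  [terminal]
22. n5.cnt = false  [not B.env]
23. n4.cnt = false  [B₀.tag > 29]
24. n10.cnt = 25  [terminal]
25. n0.key = true  [c.cnt > 24]
26. n0.tag = true  [B₀.cnt == true]
27. n0.idx = 3  [c.cnt * 3 - 72]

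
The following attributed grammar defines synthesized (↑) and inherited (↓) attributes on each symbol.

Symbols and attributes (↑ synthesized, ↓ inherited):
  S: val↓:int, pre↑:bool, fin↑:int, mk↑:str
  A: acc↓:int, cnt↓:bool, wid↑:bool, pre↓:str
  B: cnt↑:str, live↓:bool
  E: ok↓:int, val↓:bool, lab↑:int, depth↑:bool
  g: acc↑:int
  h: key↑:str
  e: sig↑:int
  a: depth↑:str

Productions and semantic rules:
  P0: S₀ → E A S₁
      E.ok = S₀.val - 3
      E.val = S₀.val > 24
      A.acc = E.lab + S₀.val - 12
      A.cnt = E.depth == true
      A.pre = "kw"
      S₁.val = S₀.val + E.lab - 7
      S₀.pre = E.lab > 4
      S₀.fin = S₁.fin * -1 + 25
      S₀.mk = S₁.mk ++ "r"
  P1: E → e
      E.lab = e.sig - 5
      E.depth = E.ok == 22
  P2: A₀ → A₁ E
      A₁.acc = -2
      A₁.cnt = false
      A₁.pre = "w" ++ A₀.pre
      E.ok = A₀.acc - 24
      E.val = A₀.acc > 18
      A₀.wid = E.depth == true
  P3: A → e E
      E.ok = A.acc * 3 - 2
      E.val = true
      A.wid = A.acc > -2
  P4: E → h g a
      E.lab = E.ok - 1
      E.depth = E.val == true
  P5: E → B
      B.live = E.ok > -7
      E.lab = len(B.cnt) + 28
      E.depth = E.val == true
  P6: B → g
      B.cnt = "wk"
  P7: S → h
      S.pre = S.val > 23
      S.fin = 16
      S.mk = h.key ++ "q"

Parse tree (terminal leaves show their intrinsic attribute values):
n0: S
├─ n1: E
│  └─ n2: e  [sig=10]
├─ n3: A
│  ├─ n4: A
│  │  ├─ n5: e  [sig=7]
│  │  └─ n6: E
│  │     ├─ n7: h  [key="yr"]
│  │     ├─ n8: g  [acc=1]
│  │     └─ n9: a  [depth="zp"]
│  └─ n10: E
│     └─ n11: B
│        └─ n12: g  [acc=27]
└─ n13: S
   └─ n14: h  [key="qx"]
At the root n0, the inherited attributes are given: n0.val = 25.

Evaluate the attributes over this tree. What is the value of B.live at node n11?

true

1. n0.val = 25  [given at root]
2. n1.ok = 22  [S₀.val - 3]
3. n1.val = true  [S₀.val > 24]
4. n2.sig = 10  [terminal]
5. n1.lab = 5  [e.sig - 5]
6. n1.depth = true  [E.ok == 22]
7. n3.acc = 18  [E.lab + S₀.val - 12]
8. n3.cnt = true  [E.depth == true]
9. n3.pre = "kw"  ["kw"]
10. n4.acc = -2  [-2]
11. n4.cnt = false  [false]
12. n4.pre = "wkw"  ["w" ++ A₀.pre]
13. n5.sig = 7  [terminal]
14. n6.ok = -8  [A.acc * 3 - 2]
15. n6.val = true  [true]
16. n7.key = "yr"  [terminal]
17. n8.acc = 1  [terminal]
18. n9.depth = "zp"  [terminal]
19. n6.lab = -9  [E.ok - 1]
20. n6.depth = true  [E.val == true]
21. n4.wid = false  [A.acc > -2]
22. n10.ok = -6  [A₀.acc - 24]
23. n10.val = false  [A₀.acc > 18]
24. n11.live = true  [E.ok > -7]
25. n12.acc = 27  [terminal]
26. n11.cnt = "wk"  ["wk"]
27. n10.lab = 30  [len(B.cnt) + 28]
28. n10.depth = false  [E.val == true]
29. n3.wid = false  [E.depth == true]
30. n13.val = 23  [S₀.val + E.lab - 7]
31. n14.key = "qx"  [terminal]
32. n13.pre = false  [S.val > 23]
33. n13.fin = 16  [16]
34. n13.mk = "qxq"  [h.key ++ "q"]
35. n0.pre = true  [E.lab > 4]
36. n0.fin = 9  [S₁.fin * -1 + 25]
37. n0.mk = "qxqr"  [S₁.mk ++ "r"]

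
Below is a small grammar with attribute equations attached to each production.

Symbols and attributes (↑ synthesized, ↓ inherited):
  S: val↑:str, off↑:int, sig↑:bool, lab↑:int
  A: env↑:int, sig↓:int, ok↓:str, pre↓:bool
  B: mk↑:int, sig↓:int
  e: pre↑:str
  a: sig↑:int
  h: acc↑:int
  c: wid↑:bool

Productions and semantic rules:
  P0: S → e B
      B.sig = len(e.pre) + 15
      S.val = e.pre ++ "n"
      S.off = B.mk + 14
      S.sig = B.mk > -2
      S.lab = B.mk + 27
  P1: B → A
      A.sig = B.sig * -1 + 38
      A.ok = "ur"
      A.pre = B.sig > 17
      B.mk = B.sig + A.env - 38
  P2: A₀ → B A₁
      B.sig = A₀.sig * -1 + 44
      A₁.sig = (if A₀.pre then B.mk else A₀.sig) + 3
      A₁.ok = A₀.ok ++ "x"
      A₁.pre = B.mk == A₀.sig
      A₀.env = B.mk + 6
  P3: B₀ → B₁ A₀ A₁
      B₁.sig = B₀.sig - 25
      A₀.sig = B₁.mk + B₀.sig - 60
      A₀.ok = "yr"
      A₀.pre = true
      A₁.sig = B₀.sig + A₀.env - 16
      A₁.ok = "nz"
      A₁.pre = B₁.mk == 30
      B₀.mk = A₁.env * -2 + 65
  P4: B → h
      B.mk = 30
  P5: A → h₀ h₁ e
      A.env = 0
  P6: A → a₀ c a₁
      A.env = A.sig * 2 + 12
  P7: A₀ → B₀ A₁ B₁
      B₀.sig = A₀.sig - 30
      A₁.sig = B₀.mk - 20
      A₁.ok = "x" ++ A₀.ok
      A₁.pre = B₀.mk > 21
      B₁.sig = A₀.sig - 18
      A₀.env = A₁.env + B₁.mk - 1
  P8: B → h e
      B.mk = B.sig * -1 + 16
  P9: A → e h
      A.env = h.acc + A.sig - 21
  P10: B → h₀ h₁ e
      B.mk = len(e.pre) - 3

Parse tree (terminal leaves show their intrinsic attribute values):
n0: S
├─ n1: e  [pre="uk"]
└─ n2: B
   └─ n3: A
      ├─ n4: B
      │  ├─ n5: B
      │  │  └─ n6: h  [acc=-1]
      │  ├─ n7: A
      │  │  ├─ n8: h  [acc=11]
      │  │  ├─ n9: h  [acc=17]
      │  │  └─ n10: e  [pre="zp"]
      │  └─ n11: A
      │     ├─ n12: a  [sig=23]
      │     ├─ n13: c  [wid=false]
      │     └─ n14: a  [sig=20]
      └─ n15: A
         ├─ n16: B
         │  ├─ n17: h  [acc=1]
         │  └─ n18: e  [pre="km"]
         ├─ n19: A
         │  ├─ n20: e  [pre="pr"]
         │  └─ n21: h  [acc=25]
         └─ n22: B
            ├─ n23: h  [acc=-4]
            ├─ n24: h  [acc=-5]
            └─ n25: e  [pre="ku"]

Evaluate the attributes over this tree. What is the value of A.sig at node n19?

1. n1.pre = "uk"  [terminal]
2. n2.sig = 17  [len(e.pre) + 15]
3. n3.sig = 21  [B.sig * -1 + 38]
4. n3.ok = "ur"  ["ur"]
5. n3.pre = false  [B.sig > 17]
6. n4.sig = 23  [A₀.sig * -1 + 44]
7. n5.sig = -2  [B₀.sig - 25]
8. n6.acc = -1  [terminal]
9. n5.mk = 30  [30]
10. n7.sig = -7  [B₁.mk + B₀.sig - 60]
11. n7.ok = "yr"  ["yr"]
12. n7.pre = true  [true]
13. n8.acc = 11  [terminal]
14. n9.acc = 17  [terminal]
15. n10.pre = "zp"  [terminal]
16. n7.env = 0  [0]
17. n11.sig = 7  [B₀.sig + A₀.env - 16]
18. n11.ok = "nz"  ["nz"]
19. n11.pre = true  [B₁.mk == 30]
20. n12.sig = 23  [terminal]
21. n13.wid = false  [terminal]
22. n14.sig = 20  [terminal]
23. n11.env = 26  [A.sig * 2 + 12]
24. n4.mk = 13  [A₁.env * -2 + 65]
25. n15.sig = 24  [(if A₀.pre then B.mk else A₀.sig) + 3]
26. n15.ok = "urx"  [A₀.ok ++ "x"]
27. n15.pre = false  [B.mk == A₀.sig]
28. n16.sig = -6  [A₀.sig - 30]
29. n17.acc = 1  [terminal]
30. n18.pre = "km"  [terminal]
31. n16.mk = 22  [B.sig * -1 + 16]
32. n19.sig = 2  [B₀.mk - 20]
33. n19.ok = "xurx"  ["x" ++ A₀.ok]
34. n19.pre = true  [B₀.mk > 21]
35. n20.pre = "pr"  [terminal]
36. n21.acc = 25  [terminal]
37. n19.env = 6  [h.acc + A.sig - 21]
38. n22.sig = 6  [A₀.sig - 18]
39. n23.acc = -4  [terminal]
40. n24.acc = -5  [terminal]
41. n25.pre = "ku"  [terminal]
42. n22.mk = -1  [len(e.pre) - 3]
43. n15.env = 4  [A₁.env + B₁.mk - 1]
44. n3.env = 19  [B.mk + 6]
45. n2.mk = -2  [B.sig + A.env - 38]
46. n0.val = "ukn"  [e.pre ++ "n"]
47. n0.off = 12  [B.mk + 14]
48. n0.sig = false  [B.mk > -2]
49. n0.lab = 25  [B.mk + 27]

2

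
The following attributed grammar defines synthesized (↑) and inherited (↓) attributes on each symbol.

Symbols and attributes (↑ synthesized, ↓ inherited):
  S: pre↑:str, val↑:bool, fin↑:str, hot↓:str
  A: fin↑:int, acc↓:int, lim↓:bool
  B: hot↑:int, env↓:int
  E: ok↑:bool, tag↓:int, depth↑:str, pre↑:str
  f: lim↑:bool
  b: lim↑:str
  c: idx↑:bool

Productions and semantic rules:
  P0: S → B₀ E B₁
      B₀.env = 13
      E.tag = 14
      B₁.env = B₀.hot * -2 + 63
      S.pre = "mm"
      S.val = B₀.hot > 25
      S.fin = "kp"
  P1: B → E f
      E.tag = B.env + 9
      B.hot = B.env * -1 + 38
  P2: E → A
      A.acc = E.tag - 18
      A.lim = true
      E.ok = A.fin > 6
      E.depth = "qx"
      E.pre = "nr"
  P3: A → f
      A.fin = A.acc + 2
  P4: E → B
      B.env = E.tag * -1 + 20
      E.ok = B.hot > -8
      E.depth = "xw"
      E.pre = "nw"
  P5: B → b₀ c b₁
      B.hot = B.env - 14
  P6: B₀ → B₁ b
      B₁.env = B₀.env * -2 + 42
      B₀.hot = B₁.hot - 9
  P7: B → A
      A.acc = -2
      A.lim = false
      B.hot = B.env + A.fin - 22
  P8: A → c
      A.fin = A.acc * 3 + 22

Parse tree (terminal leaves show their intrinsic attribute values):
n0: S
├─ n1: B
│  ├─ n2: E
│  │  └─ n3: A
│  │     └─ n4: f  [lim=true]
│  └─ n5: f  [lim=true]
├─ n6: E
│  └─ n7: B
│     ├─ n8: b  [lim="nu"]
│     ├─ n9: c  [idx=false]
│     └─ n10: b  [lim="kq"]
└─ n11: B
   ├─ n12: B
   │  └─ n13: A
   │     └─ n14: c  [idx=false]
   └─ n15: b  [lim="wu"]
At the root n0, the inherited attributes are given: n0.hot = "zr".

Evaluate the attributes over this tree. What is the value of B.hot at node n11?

1

1. n0.hot = "zr"  [given at root]
2. n1.env = 13  [13]
3. n2.tag = 22  [B.env + 9]
4. n3.acc = 4  [E.tag - 18]
5. n3.lim = true  [true]
6. n4.lim = true  [terminal]
7. n3.fin = 6  [A.acc + 2]
8. n2.ok = false  [A.fin > 6]
9. n2.depth = "qx"  ["qx"]
10. n2.pre = "nr"  ["nr"]
11. n5.lim = true  [terminal]
12. n1.hot = 25  [B.env * -1 + 38]
13. n6.tag = 14  [14]
14. n7.env = 6  [E.tag * -1 + 20]
15. n8.lim = "nu"  [terminal]
16. n9.idx = false  [terminal]
17. n10.lim = "kq"  [terminal]
18. n7.hot = -8  [B.env - 14]
19. n6.ok = false  [B.hot > -8]
20. n6.depth = "xw"  ["xw"]
21. n6.pre = "nw"  ["nw"]
22. n11.env = 13  [B₀.hot * -2 + 63]
23. n12.env = 16  [B₀.env * -2 + 42]
24. n13.acc = -2  [-2]
25. n13.lim = false  [false]
26. n14.idx = false  [terminal]
27. n13.fin = 16  [A.acc * 3 + 22]
28. n12.hot = 10  [B.env + A.fin - 22]
29. n15.lim = "wu"  [terminal]
30. n11.hot = 1  [B₁.hot - 9]
31. n0.pre = "mm"  ["mm"]
32. n0.val = false  [B₀.hot > 25]
33. n0.fin = "kp"  ["kp"]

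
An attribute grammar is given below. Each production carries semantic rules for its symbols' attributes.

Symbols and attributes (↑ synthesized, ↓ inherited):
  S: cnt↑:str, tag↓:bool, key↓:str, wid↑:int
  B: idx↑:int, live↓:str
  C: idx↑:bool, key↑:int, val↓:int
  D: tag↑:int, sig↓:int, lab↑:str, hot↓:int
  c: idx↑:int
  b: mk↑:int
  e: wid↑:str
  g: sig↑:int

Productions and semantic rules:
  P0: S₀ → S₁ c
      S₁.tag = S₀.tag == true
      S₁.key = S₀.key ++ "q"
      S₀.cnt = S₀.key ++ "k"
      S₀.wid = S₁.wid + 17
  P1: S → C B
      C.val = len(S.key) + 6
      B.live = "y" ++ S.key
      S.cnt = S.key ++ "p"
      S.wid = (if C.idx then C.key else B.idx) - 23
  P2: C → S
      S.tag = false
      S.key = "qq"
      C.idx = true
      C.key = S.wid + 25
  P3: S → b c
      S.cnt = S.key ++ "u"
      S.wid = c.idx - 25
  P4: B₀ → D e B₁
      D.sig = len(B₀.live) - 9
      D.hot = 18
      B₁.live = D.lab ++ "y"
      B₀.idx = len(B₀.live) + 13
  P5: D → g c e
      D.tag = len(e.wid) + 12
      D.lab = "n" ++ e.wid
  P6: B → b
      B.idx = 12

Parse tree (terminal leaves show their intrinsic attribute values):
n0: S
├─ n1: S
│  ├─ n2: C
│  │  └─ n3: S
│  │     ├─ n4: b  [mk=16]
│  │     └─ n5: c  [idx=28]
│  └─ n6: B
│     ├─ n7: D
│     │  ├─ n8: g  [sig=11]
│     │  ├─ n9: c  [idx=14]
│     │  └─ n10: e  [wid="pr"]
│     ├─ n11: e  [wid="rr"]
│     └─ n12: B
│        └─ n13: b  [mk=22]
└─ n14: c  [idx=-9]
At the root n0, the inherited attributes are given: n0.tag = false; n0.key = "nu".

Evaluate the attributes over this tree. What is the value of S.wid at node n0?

22

1. n0.tag = false  [given at root]
2. n0.key = "nu"  [given at root]
3. n1.tag = false  [S₀.tag == true]
4. n1.key = "nuq"  [S₀.key ++ "q"]
5. n2.val = 9  [len(S.key) + 6]
6. n3.tag = false  [false]
7. n3.key = "qq"  ["qq"]
8. n4.mk = 16  [terminal]
9. n5.idx = 28  [terminal]
10. n3.cnt = "qqu"  [S.key ++ "u"]
11. n3.wid = 3  [c.idx - 25]
12. n2.idx = true  [true]
13. n2.key = 28  [S.wid + 25]
14. n6.live = "ynuq"  ["y" ++ S.key]
15. n7.sig = -5  [len(B₀.live) - 9]
16. n7.hot = 18  [18]
17. n8.sig = 11  [terminal]
18. n9.idx = 14  [terminal]
19. n10.wid = "pr"  [terminal]
20. n7.tag = 14  [len(e.wid) + 12]
21. n7.lab = "npr"  ["n" ++ e.wid]
22. n11.wid = "rr"  [terminal]
23. n12.live = "npry"  [D.lab ++ "y"]
24. n13.mk = 22  [terminal]
25. n12.idx = 12  [12]
26. n6.idx = 17  [len(B₀.live) + 13]
27. n1.cnt = "nuqp"  [S.key ++ "p"]
28. n1.wid = 5  [(if C.idx then C.key else B.idx) - 23]
29. n14.idx = -9  [terminal]
30. n0.cnt = "nuk"  [S₀.key ++ "k"]
31. n0.wid = 22  [S₁.wid + 17]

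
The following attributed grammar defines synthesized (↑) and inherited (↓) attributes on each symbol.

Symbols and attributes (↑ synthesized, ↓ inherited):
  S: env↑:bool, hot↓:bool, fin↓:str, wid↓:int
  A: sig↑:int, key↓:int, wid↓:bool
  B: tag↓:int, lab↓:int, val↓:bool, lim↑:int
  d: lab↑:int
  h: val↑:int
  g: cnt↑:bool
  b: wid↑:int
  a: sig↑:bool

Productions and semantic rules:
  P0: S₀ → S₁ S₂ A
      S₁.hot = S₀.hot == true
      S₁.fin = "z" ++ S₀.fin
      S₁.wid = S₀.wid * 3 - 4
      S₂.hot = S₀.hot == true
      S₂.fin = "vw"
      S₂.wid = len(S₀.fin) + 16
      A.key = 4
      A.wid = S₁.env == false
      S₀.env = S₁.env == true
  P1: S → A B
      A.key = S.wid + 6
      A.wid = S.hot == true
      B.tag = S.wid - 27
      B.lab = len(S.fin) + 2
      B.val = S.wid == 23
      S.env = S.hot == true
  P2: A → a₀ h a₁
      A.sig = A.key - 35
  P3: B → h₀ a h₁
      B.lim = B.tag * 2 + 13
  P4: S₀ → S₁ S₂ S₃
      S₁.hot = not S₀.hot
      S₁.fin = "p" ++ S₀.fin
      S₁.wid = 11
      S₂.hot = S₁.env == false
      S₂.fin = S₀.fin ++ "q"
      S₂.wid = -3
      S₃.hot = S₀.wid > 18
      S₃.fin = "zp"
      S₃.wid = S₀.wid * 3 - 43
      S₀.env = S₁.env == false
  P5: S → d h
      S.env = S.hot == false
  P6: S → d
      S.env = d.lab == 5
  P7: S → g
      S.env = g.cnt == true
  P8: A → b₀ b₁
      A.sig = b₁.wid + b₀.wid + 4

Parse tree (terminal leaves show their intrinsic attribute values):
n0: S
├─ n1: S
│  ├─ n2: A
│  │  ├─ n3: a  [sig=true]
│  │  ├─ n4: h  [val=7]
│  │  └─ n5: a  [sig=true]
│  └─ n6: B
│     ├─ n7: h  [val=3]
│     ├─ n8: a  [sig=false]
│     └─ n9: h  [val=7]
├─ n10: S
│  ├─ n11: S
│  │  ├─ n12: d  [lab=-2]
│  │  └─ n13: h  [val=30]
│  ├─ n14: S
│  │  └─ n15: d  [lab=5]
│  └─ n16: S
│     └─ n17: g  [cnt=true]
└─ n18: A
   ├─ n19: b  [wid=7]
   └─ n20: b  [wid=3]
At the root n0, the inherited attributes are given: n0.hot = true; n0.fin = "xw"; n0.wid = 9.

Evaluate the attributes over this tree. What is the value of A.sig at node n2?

1. n0.hot = true  [given at root]
2. n0.fin = "xw"  [given at root]
3. n0.wid = 9  [given at root]
4. n1.hot = true  [S₀.hot == true]
5. n1.fin = "zxw"  ["z" ++ S₀.fin]
6. n1.wid = 23  [S₀.wid * 3 - 4]
7. n2.key = 29  [S.wid + 6]
8. n2.wid = true  [S.hot == true]
9. n3.sig = true  [terminal]
10. n4.val = 7  [terminal]
11. n5.sig = true  [terminal]
12. n2.sig = -6  [A.key - 35]
13. n6.tag = -4  [S.wid - 27]
14. n6.lab = 5  [len(S.fin) + 2]
15. n6.val = true  [S.wid == 23]
16. n7.val = 3  [terminal]
17. n8.sig = false  [terminal]
18. n9.val = 7  [terminal]
19. n6.lim = 5  [B.tag * 2 + 13]
20. n1.env = true  [S.hot == true]
21. n10.hot = true  [S₀.hot == true]
22. n10.fin = "vw"  ["vw"]
23. n10.wid = 18  [len(S₀.fin) + 16]
24. n11.hot = false  [not S₀.hot]
25. n11.fin = "pvw"  ["p" ++ S₀.fin]
26. n11.wid = 11  [11]
27. n12.lab = -2  [terminal]
28. n13.val = 30  [terminal]
29. n11.env = true  [S.hot == false]
30. n14.hot = false  [S₁.env == false]
31. n14.fin = "vwq"  [S₀.fin ++ "q"]
32. n14.wid = -3  [-3]
33. n15.lab = 5  [terminal]
34. n14.env = true  [d.lab == 5]
35. n16.hot = false  [S₀.wid > 18]
36. n16.fin = "zp"  ["zp"]
37. n16.wid = 11  [S₀.wid * 3 - 43]
38. n17.cnt = true  [terminal]
39. n16.env = true  [g.cnt == true]
40. n10.env = false  [S₁.env == false]
41. n18.key = 4  [4]
42. n18.wid = false  [S₁.env == false]
43. n19.wid = 7  [terminal]
44. n20.wid = 3  [terminal]
45. n18.sig = 14  [b₁.wid + b₀.wid + 4]
46. n0.env = true  [S₁.env == true]

-6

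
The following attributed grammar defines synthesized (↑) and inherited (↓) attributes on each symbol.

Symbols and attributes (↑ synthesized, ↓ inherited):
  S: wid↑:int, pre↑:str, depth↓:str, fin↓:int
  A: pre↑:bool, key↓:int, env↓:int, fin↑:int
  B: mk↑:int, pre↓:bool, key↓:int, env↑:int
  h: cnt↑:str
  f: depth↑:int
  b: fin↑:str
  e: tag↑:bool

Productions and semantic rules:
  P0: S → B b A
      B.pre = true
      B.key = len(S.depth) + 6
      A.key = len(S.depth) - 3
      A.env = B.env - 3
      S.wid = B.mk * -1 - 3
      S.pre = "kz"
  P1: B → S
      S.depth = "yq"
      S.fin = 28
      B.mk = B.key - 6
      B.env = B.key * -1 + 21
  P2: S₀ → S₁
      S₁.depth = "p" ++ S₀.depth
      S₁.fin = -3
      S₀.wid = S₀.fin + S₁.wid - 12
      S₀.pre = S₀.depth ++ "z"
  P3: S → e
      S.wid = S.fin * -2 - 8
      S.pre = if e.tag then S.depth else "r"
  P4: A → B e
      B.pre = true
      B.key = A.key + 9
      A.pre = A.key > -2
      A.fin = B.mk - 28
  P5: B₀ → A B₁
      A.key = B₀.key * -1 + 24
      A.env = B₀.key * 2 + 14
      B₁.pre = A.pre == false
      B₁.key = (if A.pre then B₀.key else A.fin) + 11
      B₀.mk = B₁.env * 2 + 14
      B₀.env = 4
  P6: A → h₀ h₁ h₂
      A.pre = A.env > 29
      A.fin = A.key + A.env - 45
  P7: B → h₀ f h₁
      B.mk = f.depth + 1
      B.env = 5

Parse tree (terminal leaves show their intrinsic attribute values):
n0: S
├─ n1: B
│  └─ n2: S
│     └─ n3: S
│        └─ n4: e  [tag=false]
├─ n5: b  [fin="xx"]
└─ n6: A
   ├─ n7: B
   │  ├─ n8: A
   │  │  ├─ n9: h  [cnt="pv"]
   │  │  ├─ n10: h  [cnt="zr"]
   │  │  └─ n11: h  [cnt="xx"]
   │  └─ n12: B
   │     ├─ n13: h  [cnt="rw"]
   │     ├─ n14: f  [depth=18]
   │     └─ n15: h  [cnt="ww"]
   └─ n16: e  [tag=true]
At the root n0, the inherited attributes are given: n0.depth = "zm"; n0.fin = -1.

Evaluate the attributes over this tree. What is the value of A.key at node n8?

1. n0.depth = "zm"  [given at root]
2. n0.fin = -1  [given at root]
3. n1.pre = true  [true]
4. n1.key = 8  [len(S.depth) + 6]
5. n2.depth = "yq"  ["yq"]
6. n2.fin = 28  [28]
7. n3.depth = "pyq"  ["p" ++ S₀.depth]
8. n3.fin = -3  [-3]
9. n4.tag = false  [terminal]
10. n3.wid = -2  [S.fin * -2 - 8]
11. n3.pre = "r"  [if e.tag then S.depth else "r"]
12. n2.wid = 14  [S₀.fin + S₁.wid - 12]
13. n2.pre = "yqz"  [S₀.depth ++ "z"]
14. n1.mk = 2  [B.key - 6]
15. n1.env = 13  [B.key * -1 + 21]
16. n5.fin = "xx"  [terminal]
17. n6.key = -1  [len(S.depth) - 3]
18. n6.env = 10  [B.env - 3]
19. n7.pre = true  [true]
20. n7.key = 8  [A.key + 9]
21. n8.key = 16  [B₀.key * -1 + 24]
22. n8.env = 30  [B₀.key * 2 + 14]
23. n9.cnt = "pv"  [terminal]
24. n10.cnt = "zr"  [terminal]
25. n11.cnt = "xx"  [terminal]
26. n8.pre = true  [A.env > 29]
27. n8.fin = 1  [A.key + A.env - 45]
28. n12.pre = false  [A.pre == false]
29. n12.key = 19  [(if A.pre then B₀.key else A.fin) + 11]
30. n13.cnt = "rw"  [terminal]
31. n14.depth = 18  [terminal]
32. n15.cnt = "ww"  [terminal]
33. n12.mk = 19  [f.depth + 1]
34. n12.env = 5  [5]
35. n7.mk = 24  [B₁.env * 2 + 14]
36. n7.env = 4  [4]
37. n16.tag = true  [terminal]
38. n6.pre = true  [A.key > -2]
39. n6.fin = -4  [B.mk - 28]
40. n0.wid = -5  [B.mk * -1 - 3]
41. n0.pre = "kz"  ["kz"]

16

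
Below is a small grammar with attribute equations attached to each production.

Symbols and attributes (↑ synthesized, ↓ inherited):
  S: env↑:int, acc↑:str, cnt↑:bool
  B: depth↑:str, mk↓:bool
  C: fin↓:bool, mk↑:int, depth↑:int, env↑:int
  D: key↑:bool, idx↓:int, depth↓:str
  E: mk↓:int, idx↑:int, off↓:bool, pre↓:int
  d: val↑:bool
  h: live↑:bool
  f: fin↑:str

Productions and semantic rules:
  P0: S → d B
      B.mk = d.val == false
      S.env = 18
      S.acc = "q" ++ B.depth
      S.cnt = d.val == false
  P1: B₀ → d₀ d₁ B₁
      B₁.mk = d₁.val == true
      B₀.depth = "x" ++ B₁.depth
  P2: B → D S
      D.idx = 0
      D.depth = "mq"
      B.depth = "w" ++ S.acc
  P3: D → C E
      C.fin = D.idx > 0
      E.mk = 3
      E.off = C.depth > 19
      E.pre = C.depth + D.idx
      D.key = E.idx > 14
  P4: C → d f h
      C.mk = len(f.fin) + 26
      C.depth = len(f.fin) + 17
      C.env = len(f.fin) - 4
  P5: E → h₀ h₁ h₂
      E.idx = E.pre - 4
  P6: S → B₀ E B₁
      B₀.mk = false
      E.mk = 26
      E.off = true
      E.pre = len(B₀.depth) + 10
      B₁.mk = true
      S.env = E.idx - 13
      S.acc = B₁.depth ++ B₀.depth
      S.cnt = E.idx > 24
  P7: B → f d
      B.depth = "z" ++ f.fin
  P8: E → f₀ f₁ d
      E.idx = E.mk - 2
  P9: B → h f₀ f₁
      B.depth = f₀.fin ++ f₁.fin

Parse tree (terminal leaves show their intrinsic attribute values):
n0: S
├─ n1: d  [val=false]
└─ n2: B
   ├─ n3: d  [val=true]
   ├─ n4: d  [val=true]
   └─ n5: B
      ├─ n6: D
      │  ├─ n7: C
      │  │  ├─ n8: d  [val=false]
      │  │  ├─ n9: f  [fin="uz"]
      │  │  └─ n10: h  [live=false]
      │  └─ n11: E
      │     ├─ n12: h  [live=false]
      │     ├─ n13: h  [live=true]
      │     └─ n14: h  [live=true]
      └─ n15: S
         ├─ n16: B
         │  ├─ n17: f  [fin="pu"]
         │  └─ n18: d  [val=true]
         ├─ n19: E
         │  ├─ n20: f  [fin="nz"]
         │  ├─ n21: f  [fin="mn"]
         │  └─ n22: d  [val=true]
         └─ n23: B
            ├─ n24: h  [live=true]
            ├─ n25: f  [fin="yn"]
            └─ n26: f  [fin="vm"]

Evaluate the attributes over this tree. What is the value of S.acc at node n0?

"qxwynvmzpu"

1. n1.val = false  [terminal]
2. n2.mk = true  [d.val == false]
3. n3.val = true  [terminal]
4. n4.val = true  [terminal]
5. n5.mk = true  [d₁.val == true]
6. n6.idx = 0  [0]
7. n6.depth = "mq"  ["mq"]
8. n7.fin = false  [D.idx > 0]
9. n8.val = false  [terminal]
10. n9.fin = "uz"  [terminal]
11. n10.live = false  [terminal]
12. n7.mk = 28  [len(f.fin) + 26]
13. n7.depth = 19  [len(f.fin) + 17]
14. n7.env = -2  [len(f.fin) - 4]
15. n11.mk = 3  [3]
16. n11.off = false  [C.depth > 19]
17. n11.pre = 19  [C.depth + D.idx]
18. n12.live = false  [terminal]
19. n13.live = true  [terminal]
20. n14.live = true  [terminal]
21. n11.idx = 15  [E.pre - 4]
22. n6.key = true  [E.idx > 14]
23. n16.mk = false  [false]
24. n17.fin = "pu"  [terminal]
25. n18.val = true  [terminal]
26. n16.depth = "zpu"  ["z" ++ f.fin]
27. n19.mk = 26  [26]
28. n19.off = true  [true]
29. n19.pre = 13  [len(B₀.depth) + 10]
30. n20.fin = "nz"  [terminal]
31. n21.fin = "mn"  [terminal]
32. n22.val = true  [terminal]
33. n19.idx = 24  [E.mk - 2]
34. n23.mk = true  [true]
35. n24.live = true  [terminal]
36. n25.fin = "yn"  [terminal]
37. n26.fin = "vm"  [terminal]
38. n23.depth = "ynvm"  [f₀.fin ++ f₁.fin]
39. n15.env = 11  [E.idx - 13]
40. n15.acc = "ynvmzpu"  [B₁.depth ++ B₀.depth]
41. n15.cnt = false  [E.idx > 24]
42. n5.depth = "wynvmzpu"  ["w" ++ S.acc]
43. n2.depth = "xwynvmzpu"  ["x" ++ B₁.depth]
44. n0.env = 18  [18]
45. n0.acc = "qxwynvmzpu"  ["q" ++ B.depth]
46. n0.cnt = true  [d.val == false]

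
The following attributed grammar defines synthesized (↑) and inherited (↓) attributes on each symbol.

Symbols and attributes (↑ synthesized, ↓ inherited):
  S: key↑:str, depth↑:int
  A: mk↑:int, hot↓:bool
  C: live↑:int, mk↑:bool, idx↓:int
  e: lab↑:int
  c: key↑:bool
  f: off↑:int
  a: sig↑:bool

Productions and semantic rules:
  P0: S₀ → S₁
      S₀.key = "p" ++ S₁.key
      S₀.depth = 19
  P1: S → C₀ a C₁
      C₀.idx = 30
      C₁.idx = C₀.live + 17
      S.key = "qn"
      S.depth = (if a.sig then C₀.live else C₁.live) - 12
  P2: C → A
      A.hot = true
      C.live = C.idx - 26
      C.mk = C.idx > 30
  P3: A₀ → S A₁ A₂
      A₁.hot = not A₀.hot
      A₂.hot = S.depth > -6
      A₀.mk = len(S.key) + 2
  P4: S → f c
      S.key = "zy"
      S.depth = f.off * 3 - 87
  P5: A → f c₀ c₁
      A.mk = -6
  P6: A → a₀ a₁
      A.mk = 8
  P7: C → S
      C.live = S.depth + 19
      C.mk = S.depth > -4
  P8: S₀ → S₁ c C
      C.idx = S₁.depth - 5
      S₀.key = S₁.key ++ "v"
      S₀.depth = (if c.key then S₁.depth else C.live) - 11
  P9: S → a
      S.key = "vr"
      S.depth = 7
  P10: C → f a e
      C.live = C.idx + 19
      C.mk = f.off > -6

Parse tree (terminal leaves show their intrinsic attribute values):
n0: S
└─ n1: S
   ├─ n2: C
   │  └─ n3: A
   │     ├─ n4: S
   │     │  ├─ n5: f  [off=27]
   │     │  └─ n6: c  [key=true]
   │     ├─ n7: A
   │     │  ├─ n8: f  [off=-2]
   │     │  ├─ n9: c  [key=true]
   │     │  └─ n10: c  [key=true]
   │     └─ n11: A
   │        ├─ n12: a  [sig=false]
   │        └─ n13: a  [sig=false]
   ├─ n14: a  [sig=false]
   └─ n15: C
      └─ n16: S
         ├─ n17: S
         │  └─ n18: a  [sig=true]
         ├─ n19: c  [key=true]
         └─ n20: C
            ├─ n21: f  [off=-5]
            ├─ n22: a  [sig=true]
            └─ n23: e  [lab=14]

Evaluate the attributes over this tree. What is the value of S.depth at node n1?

1. n2.idx = 30  [30]
2. n3.hot = true  [true]
3. n5.off = 27  [terminal]
4. n6.key = true  [terminal]
5. n4.key = "zy"  ["zy"]
6. n4.depth = -6  [f.off * 3 - 87]
7. n7.hot = false  [not A₀.hot]
8. n8.off = -2  [terminal]
9. n9.key = true  [terminal]
10. n10.key = true  [terminal]
11. n7.mk = -6  [-6]
12. n11.hot = false  [S.depth > -6]
13. n12.sig = false  [terminal]
14. n13.sig = false  [terminal]
15. n11.mk = 8  [8]
16. n3.mk = 4  [len(S.key) + 2]
17. n2.live = 4  [C.idx - 26]
18. n2.mk = false  [C.idx > 30]
19. n14.sig = false  [terminal]
20. n15.idx = 21  [C₀.live + 17]
21. n18.sig = true  [terminal]
22. n17.key = "vr"  ["vr"]
23. n17.depth = 7  [7]
24. n19.key = true  [terminal]
25. n20.idx = 2  [S₁.depth - 5]
26. n21.off = -5  [terminal]
27. n22.sig = true  [terminal]
28. n23.lab = 14  [terminal]
29. n20.live = 21  [C.idx + 19]
30. n20.mk = true  [f.off > -6]
31. n16.key = "vrv"  [S₁.key ++ "v"]
32. n16.depth = -4  [(if c.key then S₁.depth else C.live) - 11]
33. n15.live = 15  [S.depth + 19]
34. n15.mk = false  [S.depth > -4]
35. n1.key = "qn"  ["qn"]
36. n1.depth = 3  [(if a.sig then C₀.live else C₁.live) - 12]
37. n0.key = "pqn"  ["p" ++ S₁.key]
38. n0.depth = 19  [19]

3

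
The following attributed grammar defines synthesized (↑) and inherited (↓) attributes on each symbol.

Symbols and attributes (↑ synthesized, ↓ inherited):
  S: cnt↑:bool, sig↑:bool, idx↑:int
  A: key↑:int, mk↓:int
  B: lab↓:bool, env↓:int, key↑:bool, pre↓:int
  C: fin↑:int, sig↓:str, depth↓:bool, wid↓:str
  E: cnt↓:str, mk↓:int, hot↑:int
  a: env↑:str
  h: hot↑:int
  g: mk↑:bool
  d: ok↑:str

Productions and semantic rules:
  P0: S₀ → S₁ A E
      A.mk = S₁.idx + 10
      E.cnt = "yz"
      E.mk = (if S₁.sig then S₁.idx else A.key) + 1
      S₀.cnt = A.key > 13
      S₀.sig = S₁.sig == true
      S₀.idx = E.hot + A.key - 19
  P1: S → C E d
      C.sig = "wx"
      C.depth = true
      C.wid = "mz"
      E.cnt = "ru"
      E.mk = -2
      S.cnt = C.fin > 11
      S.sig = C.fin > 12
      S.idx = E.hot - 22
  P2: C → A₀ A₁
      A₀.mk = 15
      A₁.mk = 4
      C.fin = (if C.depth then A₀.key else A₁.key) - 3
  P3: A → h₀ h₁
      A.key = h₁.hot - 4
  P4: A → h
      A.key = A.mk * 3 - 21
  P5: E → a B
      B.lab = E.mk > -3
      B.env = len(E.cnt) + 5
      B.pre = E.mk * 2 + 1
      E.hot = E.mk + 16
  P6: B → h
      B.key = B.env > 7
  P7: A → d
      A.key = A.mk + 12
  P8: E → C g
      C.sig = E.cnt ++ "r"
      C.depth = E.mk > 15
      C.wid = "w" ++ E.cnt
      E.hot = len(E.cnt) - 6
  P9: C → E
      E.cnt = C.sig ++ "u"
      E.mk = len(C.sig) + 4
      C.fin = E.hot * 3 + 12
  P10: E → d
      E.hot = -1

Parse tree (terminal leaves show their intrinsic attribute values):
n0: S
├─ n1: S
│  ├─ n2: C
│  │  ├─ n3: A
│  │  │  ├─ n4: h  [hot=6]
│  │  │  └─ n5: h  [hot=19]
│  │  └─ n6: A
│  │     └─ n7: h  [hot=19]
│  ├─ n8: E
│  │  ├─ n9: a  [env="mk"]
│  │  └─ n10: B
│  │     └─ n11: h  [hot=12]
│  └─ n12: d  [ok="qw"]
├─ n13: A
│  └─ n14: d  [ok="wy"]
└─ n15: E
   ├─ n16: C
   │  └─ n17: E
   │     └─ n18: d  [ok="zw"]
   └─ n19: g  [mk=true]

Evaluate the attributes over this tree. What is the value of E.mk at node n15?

1. n2.sig = "wx"  ["wx"]
2. n2.depth = true  [true]
3. n2.wid = "mz"  ["mz"]
4. n3.mk = 15  [15]
5. n4.hot = 6  [terminal]
6. n5.hot = 19  [terminal]
7. n3.key = 15  [h₁.hot - 4]
8. n6.mk = 4  [4]
9. n7.hot = 19  [terminal]
10. n6.key = -9  [A.mk * 3 - 21]
11. n2.fin = 12  [(if C.depth then A₀.key else A₁.key) - 3]
12. n8.cnt = "ru"  ["ru"]
13. n8.mk = -2  [-2]
14. n9.env = "mk"  [terminal]
15. n10.lab = true  [E.mk > -3]
16. n10.env = 7  [len(E.cnt) + 5]
17. n10.pre = -3  [E.mk * 2 + 1]
18. n11.hot = 12  [terminal]
19. n10.key = false  [B.env > 7]
20. n8.hot = 14  [E.mk + 16]
21. n12.ok = "qw"  [terminal]
22. n1.cnt = true  [C.fin > 11]
23. n1.sig = false  [C.fin > 12]
24. n1.idx = -8  [E.hot - 22]
25. n13.mk = 2  [S₁.idx + 10]
26. n14.ok = "wy"  [terminal]
27. n13.key = 14  [A.mk + 12]
28. n15.cnt = "yz"  ["yz"]
29. n15.mk = 15  [(if S₁.sig then S₁.idx else A.key) + 1]
30. n16.sig = "yzr"  [E.cnt ++ "r"]
31. n16.depth = false  [E.mk > 15]
32. n16.wid = "wyz"  ["w" ++ E.cnt]
33. n17.cnt = "yzru"  [C.sig ++ "u"]
34. n17.mk = 7  [len(C.sig) + 4]
35. n18.ok = "zw"  [terminal]
36. n17.hot = -1  [-1]
37. n16.fin = 9  [E.hot * 3 + 12]
38. n19.mk = true  [terminal]
39. n15.hot = -4  [len(E.cnt) - 6]
40. n0.cnt = true  [A.key > 13]
41. n0.sig = false  [S₁.sig == true]
42. n0.idx = -9  [E.hot + A.key - 19]

15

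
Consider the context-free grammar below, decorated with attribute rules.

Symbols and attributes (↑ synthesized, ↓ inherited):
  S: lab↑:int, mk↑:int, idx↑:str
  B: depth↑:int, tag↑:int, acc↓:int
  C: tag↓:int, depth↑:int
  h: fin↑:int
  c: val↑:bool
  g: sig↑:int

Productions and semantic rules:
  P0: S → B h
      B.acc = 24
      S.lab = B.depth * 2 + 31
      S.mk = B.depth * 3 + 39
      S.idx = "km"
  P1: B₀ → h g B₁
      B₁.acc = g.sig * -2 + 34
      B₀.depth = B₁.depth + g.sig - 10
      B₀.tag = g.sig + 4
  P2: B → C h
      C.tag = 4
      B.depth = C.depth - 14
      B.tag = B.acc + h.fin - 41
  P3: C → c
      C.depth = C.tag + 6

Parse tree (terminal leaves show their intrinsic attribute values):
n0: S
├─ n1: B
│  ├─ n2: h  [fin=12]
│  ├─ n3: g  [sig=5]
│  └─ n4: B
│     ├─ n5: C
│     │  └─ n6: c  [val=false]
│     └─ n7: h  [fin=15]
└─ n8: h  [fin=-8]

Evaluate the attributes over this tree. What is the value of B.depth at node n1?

1. n1.acc = 24  [24]
2. n2.fin = 12  [terminal]
3. n3.sig = 5  [terminal]
4. n4.acc = 24  [g.sig * -2 + 34]
5. n5.tag = 4  [4]
6. n6.val = false  [terminal]
7. n5.depth = 10  [C.tag + 6]
8. n7.fin = 15  [terminal]
9. n4.depth = -4  [C.depth - 14]
10. n4.tag = -2  [B.acc + h.fin - 41]
11. n1.depth = -9  [B₁.depth + g.sig - 10]
12. n1.tag = 9  [g.sig + 4]
13. n8.fin = -8  [terminal]
14. n0.lab = 13  [B.depth * 2 + 31]
15. n0.mk = 12  [B.depth * 3 + 39]
16. n0.idx = "km"  ["km"]

-9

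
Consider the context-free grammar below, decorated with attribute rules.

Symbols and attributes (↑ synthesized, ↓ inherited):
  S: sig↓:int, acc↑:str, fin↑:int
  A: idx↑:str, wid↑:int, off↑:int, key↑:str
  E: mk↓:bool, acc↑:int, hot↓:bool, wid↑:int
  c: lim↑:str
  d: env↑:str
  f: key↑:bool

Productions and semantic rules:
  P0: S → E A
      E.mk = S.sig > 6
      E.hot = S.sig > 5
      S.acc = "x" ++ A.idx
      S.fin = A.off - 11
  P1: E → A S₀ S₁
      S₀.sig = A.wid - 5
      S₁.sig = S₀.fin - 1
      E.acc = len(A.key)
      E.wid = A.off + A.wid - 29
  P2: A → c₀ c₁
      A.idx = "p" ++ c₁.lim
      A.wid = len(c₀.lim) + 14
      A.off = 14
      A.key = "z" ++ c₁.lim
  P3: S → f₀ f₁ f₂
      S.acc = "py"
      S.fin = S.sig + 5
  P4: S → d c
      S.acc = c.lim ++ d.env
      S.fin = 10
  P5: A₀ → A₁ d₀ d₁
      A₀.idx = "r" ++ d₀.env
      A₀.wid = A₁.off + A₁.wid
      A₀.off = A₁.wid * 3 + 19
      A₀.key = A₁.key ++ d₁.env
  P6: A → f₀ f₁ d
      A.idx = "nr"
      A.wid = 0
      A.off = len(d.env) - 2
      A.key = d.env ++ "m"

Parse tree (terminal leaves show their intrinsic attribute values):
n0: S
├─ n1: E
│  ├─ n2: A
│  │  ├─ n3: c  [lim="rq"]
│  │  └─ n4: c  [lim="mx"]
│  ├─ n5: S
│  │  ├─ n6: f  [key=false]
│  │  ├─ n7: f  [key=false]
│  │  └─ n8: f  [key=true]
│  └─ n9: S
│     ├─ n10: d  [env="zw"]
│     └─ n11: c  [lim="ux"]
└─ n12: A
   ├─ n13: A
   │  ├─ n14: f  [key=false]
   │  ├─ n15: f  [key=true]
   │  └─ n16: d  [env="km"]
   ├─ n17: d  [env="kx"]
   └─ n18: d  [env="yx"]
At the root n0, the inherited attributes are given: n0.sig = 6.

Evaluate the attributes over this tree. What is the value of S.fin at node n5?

1. n0.sig = 6  [given at root]
2. n1.mk = false  [S.sig > 6]
3. n1.hot = true  [S.sig > 5]
4. n3.lim = "rq"  [terminal]
5. n4.lim = "mx"  [terminal]
6. n2.idx = "pmx"  ["p" ++ c₁.lim]
7. n2.wid = 16  [len(c₀.lim) + 14]
8. n2.off = 14  [14]
9. n2.key = "zmx"  ["z" ++ c₁.lim]
10. n5.sig = 11  [A.wid - 5]
11. n6.key = false  [terminal]
12. n7.key = false  [terminal]
13. n8.key = true  [terminal]
14. n5.acc = "py"  ["py"]
15. n5.fin = 16  [S.sig + 5]
16. n9.sig = 15  [S₀.fin - 1]
17. n10.env = "zw"  [terminal]
18. n11.lim = "ux"  [terminal]
19. n9.acc = "uxzw"  [c.lim ++ d.env]
20. n9.fin = 10  [10]
21. n1.acc = 3  [len(A.key)]
22. n1.wid = 1  [A.off + A.wid - 29]
23. n14.key = false  [terminal]
24. n15.key = true  [terminal]
25. n16.env = "km"  [terminal]
26. n13.idx = "nr"  ["nr"]
27. n13.wid = 0  [0]
28. n13.off = 0  [len(d.env) - 2]
29. n13.key = "kmm"  [d.env ++ "m"]
30. n17.env = "kx"  [terminal]
31. n18.env = "yx"  [terminal]
32. n12.idx = "rkx"  ["r" ++ d₀.env]
33. n12.wid = 0  [A₁.off + A₁.wid]
34. n12.off = 19  [A₁.wid * 3 + 19]
35. n12.key = "kmmyx"  [A₁.key ++ d₁.env]
36. n0.acc = "xrkx"  ["x" ++ A.idx]
37. n0.fin = 8  [A.off - 11]

16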